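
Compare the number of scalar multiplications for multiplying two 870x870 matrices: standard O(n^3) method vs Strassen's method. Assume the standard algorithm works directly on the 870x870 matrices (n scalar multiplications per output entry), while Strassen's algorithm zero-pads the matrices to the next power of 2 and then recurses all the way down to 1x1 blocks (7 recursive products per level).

Matrix multiplication for 870x870 matrices:

Strassen's algorithm requires power-of-2 dimensions. Pad 870x870 to 1024x1024 (next power of 2).

Standard algorithm: 870^3 = 658503000 multiplications
Strassen's algorithm: 7^(log2(1024)) = 7^10 = 282475249 multiplications
Savings: 658503000 - 282475249 = 376027751 multiplications

Standard: 658503000 multiplications (870^3). Strassen: 282475249 multiplications (7^10, after padding to 1024x1024). Strassen reduces 8 recursive multiplications to 7 at each level.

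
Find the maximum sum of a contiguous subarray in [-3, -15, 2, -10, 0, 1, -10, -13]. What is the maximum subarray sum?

Using Kadane's algorithm on [-3, -15, 2, -10, 0, 1, -10, -13]:

Scanning through the array:
Position 1 (value -15): max_ending_here = -15, max_so_far = -3
Position 2 (value 2): max_ending_here = 2, max_so_far = 2
Position 3 (value -10): max_ending_here = -8, max_so_far = 2
Position 4 (value 0): max_ending_here = 0, max_so_far = 2
Position 5 (value 1): max_ending_here = 1, max_so_far = 2
Position 6 (value -10): max_ending_here = -9, max_so_far = 2
Position 7 (value -13): max_ending_here = -13, max_so_far = 2

Maximum subarray: [2]
Maximum sum: 2

The maximum subarray is [2] with sum 2. This subarray runs from index 2 to index 2.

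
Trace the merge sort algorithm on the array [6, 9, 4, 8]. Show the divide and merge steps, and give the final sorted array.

Merge sort trace:

Split: [6, 9, 4, 8] -> [6, 9] and [4, 8]
  Split: [6, 9] -> [6] and [9]
  Merge: [6] + [9] -> [6, 9]
  Split: [4, 8] -> [4] and [8]
  Merge: [4] + [8] -> [4, 8]
Merge: [6, 9] + [4, 8] -> [4, 6, 8, 9]

Final sorted array: [4, 6, 8, 9]

The merge sort proceeds by recursively splitting the array and merging sorted halves.
After all merges, the sorted array is [4, 6, 8, 9].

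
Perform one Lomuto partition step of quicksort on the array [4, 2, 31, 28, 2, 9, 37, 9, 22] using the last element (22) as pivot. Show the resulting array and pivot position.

Lomuto partition with pivot = 22:

Initial array: [4, 2, 31, 28, 2, 9, 37, 9, 22]

arr[0]=4 <= 22: swap with position 0, array becomes [4, 2, 31, 28, 2, 9, 37, 9, 22]
arr[1]=2 <= 22: swap with position 1, array becomes [4, 2, 31, 28, 2, 9, 37, 9, 22]
arr[2]=31 > 22: no swap
arr[3]=28 > 22: no swap
arr[4]=2 <= 22: swap with position 2, array becomes [4, 2, 2, 28, 31, 9, 37, 9, 22]
arr[5]=9 <= 22: swap with position 3, array becomes [4, 2, 2, 9, 31, 28, 37, 9, 22]
arr[6]=37 > 22: no swap
arr[7]=9 <= 22: swap with position 4, array becomes [4, 2, 2, 9, 9, 28, 37, 31, 22]

Place pivot at position 5: [4, 2, 2, 9, 9, 22, 37, 31, 28]
Pivot position: 5

After partitioning with pivot 22, the array becomes [4, 2, 2, 9, 9, 22, 37, 31, 28]. The pivot is placed at index 5. All elements to the left of the pivot are <= 22, and all elements to the right are > 22.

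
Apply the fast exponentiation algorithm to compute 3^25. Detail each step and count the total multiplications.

Computing 3^25 by squaring (build up from 3^1; each line after the first costs one multiplication):

3^1 = 3
3^2 = (3^1)^2 = 3^2 = 9
3^3 = 3 * 3^2 = 3 * 9 = 27
3^6 = (3^3)^2 = 27^2 = 729
3^12 = (3^6)^2 = 729^2 = 531441
3^24 = (3^12)^2 = 531441^2 = 282429536481
3^25 = 3 * 3^24 = 3 * 282429536481 = 847288609443

Result: 847288609443
Multiplications needed: 6 (6 lines after 3^1)

3^25 = 847288609443. Using exponentiation by squaring, this requires 6 multiplications. The key idea: if the exponent is even, square the half-power; if odd, multiply by the base once.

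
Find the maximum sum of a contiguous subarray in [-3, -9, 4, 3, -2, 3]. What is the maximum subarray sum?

Using Kadane's algorithm on [-3, -9, 4, 3, -2, 3]:

Scanning through the array:
Position 1 (value -9): max_ending_here = -9, max_so_far = -3
Position 2 (value 4): max_ending_here = 4, max_so_far = 4
Position 3 (value 3): max_ending_here = 7, max_so_far = 7
Position 4 (value -2): max_ending_here = 5, max_so_far = 7
Position 5 (value 3): max_ending_here = 8, max_so_far = 8

Maximum subarray: [4, 3, -2, 3]
Maximum sum: 8

The maximum subarray is [4, 3, -2, 3] with sum 8. This subarray runs from index 2 to index 5.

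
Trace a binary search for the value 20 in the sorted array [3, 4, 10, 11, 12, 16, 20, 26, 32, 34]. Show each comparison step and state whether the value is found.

Binary search for 20 in [3, 4, 10, 11, 12, 16, 20, 26, 32, 34]:

lo=0, hi=9, mid=4, arr[mid]=12 -> 12 < 20, search right half
lo=5, hi=9, mid=7, arr[mid]=26 -> 26 > 20, search left half
lo=5, hi=6, mid=5, arr[mid]=16 -> 16 < 20, search right half
lo=6, hi=6, mid=6, arr[mid]=20 -> Found target at index 6!

Binary search finds 20 at index 6 after 4 comparisons. The search repeatedly halves the search space by comparing with the middle element.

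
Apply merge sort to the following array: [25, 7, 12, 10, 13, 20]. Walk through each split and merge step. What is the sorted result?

Merge sort trace:

Split: [25, 7, 12, 10, 13, 20] -> [25, 7, 12] and [10, 13, 20]
  Split: [25, 7, 12] -> [25] and [7, 12]
    Split: [7, 12] -> [7] and [12]
    Merge: [7] + [12] -> [7, 12]
  Merge: [25] + [7, 12] -> [7, 12, 25]
  Split: [10, 13, 20] -> [10] and [13, 20]
    Split: [13, 20] -> [13] and [20]
    Merge: [13] + [20] -> [13, 20]
  Merge: [10] + [13, 20] -> [10, 13, 20]
Merge: [7, 12, 25] + [10, 13, 20] -> [7, 10, 12, 13, 20, 25]

Final sorted array: [7, 10, 12, 13, 20, 25]

The merge sort proceeds by recursively splitting the array and merging sorted halves.
After all merges, the sorted array is [7, 10, 12, 13, 20, 25].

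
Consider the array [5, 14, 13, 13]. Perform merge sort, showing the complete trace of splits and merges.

Merge sort trace:

Split: [5, 14, 13, 13] -> [5, 14] and [13, 13]
  Split: [5, 14] -> [5] and [14]
  Merge: [5] + [14] -> [5, 14]
  Split: [13, 13] -> [13] and [13]
  Merge: [13] + [13] -> [13, 13]
Merge: [5, 14] + [13, 13] -> [5, 13, 13, 14]

Final sorted array: [5, 13, 13, 14]

The merge sort proceeds by recursively splitting the array and merging sorted halves.
After all merges, the sorted array is [5, 13, 13, 14].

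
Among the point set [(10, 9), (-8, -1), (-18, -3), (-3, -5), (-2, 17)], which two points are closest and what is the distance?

Computing all pairwise distances among 5 points:

d((10, 9), (-8, -1)) = 20.5913
d((10, 9), (-18, -3)) = 30.4631
d((10, 9), (-3, -5)) = 19.105
d((10, 9), (-2, 17)) = 14.4222
d((-8, -1), (-18, -3)) = 10.198
d((-8, -1), (-3, -5)) = 6.4031 <-- minimum
d((-8, -1), (-2, 17)) = 18.9737
d((-18, -3), (-3, -5)) = 15.1327
d((-18, -3), (-2, 17)) = 25.6125
d((-3, -5), (-2, 17)) = 22.0227

Closest pair: (-8, -1) and (-3, -5) with distance 6.4031

The closest pair is (-8, -1) and (-3, -5) with Euclidean distance 6.4031. For 5 points, brute-force pairwise comparison is shown above. For large n, the divide-and-conquer algorithm (sort by x, recurse on halves, check the dividing strip) achieves O(n log n).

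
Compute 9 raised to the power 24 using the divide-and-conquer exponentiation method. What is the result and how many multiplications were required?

Computing 9^24 by squaring (build up from 9^1; each line after the first costs one multiplication):

9^1 = 9
9^2 = (9^1)^2 = 9^2 = 81
9^3 = 9 * 9^2 = 9 * 81 = 729
9^6 = (9^3)^2 = 729^2 = 531441
9^12 = (9^6)^2 = 531441^2 = 282429536481
9^24 = (9^12)^2 = 282429536481^2 = 79766443076872509863361

Result: 79766443076872509863361
Multiplications needed: 5 (5 lines after 9^1)

9^24 = 79766443076872509863361. Using exponentiation by squaring, this requires 5 multiplications. The key idea: if the exponent is even, square the half-power; if odd, multiply by the base once.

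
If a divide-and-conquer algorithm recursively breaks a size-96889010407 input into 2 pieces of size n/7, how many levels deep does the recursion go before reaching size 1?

For divide and conquer with division factor 7:

Problem sizes at each level:
Level 0: 96889010407
Level 1: 13841287201
Level 2: 1977326743
Level 3: 282475249
Level 4: 40353607
Level 5: 5764801
Level 6: 823543
Level 7: 117649
Level 8: 16807
Level 9: 2401
Level 10: 343
Level 11: 49
Level 12: 7
Level 13: 1

The root is level 0 and the size-1 base case is level 13 (the tree spans levels 0 through 13, i.e. 14 levels counting the root), so the depth is the number of divisions: log_7(96889010407) = 13

The recursion tree depth is log_7(96889010407) = 13. At each level, the problem size is divided by 7, so it takes 13 divisions to reduce to a base case of size 1. The algorithm makes 2 recursive calls at each level.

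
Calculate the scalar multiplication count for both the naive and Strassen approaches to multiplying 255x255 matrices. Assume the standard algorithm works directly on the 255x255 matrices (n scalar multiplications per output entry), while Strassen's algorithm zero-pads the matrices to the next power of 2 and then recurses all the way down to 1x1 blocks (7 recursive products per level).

Matrix multiplication for 255x255 matrices:

Strassen's algorithm requires power-of-2 dimensions. Pad 255x255 to 256x256 (next power of 2).

Standard algorithm: 255^3 = 16581375 multiplications
Strassen's algorithm: 7^(log2(256)) = 7^8 = 5764801 multiplications
Savings: 16581375 - 5764801 = 10816574 multiplications

Standard: 16581375 multiplications (255^3). Strassen: 5764801 multiplications (7^8, after padding to 256x256). Strassen reduces 8 recursive multiplications to 7 at each level.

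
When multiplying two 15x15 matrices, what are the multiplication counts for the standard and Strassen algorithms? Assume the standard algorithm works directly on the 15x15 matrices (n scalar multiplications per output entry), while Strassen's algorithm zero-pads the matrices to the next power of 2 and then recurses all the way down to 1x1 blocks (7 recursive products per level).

Matrix multiplication for 15x15 matrices:

Strassen's algorithm requires power-of-2 dimensions. Pad 15x15 to 16x16 (next power of 2).

Standard algorithm: 15^3 = 3375 multiplications
Strassen's algorithm: 7^(log2(16)) = 7^4 = 2401 multiplications
Savings: 3375 - 2401 = 974 multiplications

Standard: 3375 multiplications (15^3). Strassen: 2401 multiplications (7^4, after padding to 16x16). Strassen reduces 8 recursive multiplications to 7 at each level.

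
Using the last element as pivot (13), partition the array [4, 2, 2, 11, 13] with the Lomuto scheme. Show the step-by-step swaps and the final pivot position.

Lomuto partition with pivot = 13:

Initial array: [4, 2, 2, 11, 13]

arr[0]=4 <= 13: swap with position 0, array becomes [4, 2, 2, 11, 13]
arr[1]=2 <= 13: swap with position 1, array becomes [4, 2, 2, 11, 13]
arr[2]=2 <= 13: swap with position 2, array becomes [4, 2, 2, 11, 13]
arr[3]=11 <= 13: swap with position 3, array becomes [4, 2, 2, 11, 13]

Place pivot at position 4: [4, 2, 2, 11, 13]
Pivot position: 4

After partitioning with pivot 13, the array becomes [4, 2, 2, 11, 13]. The pivot is placed at index 4. All elements to the left of the pivot are <= 13, and all elements to the right are > 13.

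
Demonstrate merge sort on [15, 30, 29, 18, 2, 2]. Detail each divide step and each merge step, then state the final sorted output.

Merge sort trace:

Split: [15, 30, 29, 18, 2, 2] -> [15, 30, 29] and [18, 2, 2]
  Split: [15, 30, 29] -> [15] and [30, 29]
    Split: [30, 29] -> [30] and [29]
    Merge: [30] + [29] -> [29, 30]
  Merge: [15] + [29, 30] -> [15, 29, 30]
  Split: [18, 2, 2] -> [18] and [2, 2]
    Split: [2, 2] -> [2] and [2]
    Merge: [2] + [2] -> [2, 2]
  Merge: [18] + [2, 2] -> [2, 2, 18]
Merge: [15, 29, 30] + [2, 2, 18] -> [2, 2, 15, 18, 29, 30]

Final sorted array: [2, 2, 15, 18, 29, 30]

The merge sort proceeds by recursively splitting the array and merging sorted halves.
After all merges, the sorted array is [2, 2, 15, 18, 29, 30].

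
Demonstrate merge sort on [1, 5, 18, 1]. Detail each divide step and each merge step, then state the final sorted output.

Merge sort trace:

Split: [1, 5, 18, 1] -> [1, 5] and [18, 1]
  Split: [1, 5] -> [1] and [5]
  Merge: [1] + [5] -> [1, 5]
  Split: [18, 1] -> [18] and [1]
  Merge: [18] + [1] -> [1, 18]
Merge: [1, 5] + [1, 18] -> [1, 1, 5, 18]

Final sorted array: [1, 1, 5, 18]

The merge sort proceeds by recursively splitting the array and merging sorted halves.
After all merges, the sorted array is [1, 1, 5, 18].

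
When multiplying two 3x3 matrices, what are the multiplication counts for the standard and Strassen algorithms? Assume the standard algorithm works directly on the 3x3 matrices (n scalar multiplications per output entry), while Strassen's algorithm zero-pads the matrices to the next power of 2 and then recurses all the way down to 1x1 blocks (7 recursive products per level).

Matrix multiplication for 3x3 matrices:

Strassen's algorithm requires power-of-2 dimensions. Pad 3x3 to 4x4 (next power of 2).

Standard algorithm: 3^3 = 27 multiplications
Strassen's algorithm: 7^(log2(4)) = 7^2 = 49 multiplications
Difference: 27 - 49 = -22 (Strassen uses MORE here due to padding overhead — for small or just-over-power-of-2 n, padding can outweigh the per-level savings)

Standard: 27 multiplications (3^3). Strassen: 49 multiplications (7^2, after padding to 4x4). Strassen reduces 8 recursive multiplications to 7 at each level.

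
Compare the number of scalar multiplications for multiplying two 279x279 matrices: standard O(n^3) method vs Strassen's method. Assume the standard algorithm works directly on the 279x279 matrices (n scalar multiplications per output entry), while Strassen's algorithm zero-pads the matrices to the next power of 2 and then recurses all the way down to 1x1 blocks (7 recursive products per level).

Matrix multiplication for 279x279 matrices:

Strassen's algorithm requires power-of-2 dimensions. Pad 279x279 to 512x512 (next power of 2).

Standard algorithm: 279^3 = 21717639 multiplications
Strassen's algorithm: 7^(log2(512)) = 7^9 = 40353607 multiplications
Difference: 21717639 - 40353607 = -18635968 (Strassen uses MORE here due to padding overhead — for small or just-over-power-of-2 n, padding can outweigh the per-level savings)

Standard: 21717639 multiplications (279^3). Strassen: 40353607 multiplications (7^9, after padding to 512x512). Strassen reduces 8 recursive multiplications to 7 at each level.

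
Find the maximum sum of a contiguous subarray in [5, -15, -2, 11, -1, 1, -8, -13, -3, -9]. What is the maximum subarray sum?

Using Kadane's algorithm on [5, -15, -2, 11, -1, 1, -8, -13, -3, -9]:

Scanning through the array:
Position 1 (value -15): max_ending_here = -10, max_so_far = 5
Position 2 (value -2): max_ending_here = -2, max_so_far = 5
Position 3 (value 11): max_ending_here = 11, max_so_far = 11
Position 4 (value -1): max_ending_here = 10, max_so_far = 11
Position 5 (value 1): max_ending_here = 11, max_so_far = 11
Position 6 (value -8): max_ending_here = 3, max_so_far = 11
Position 7 (value -13): max_ending_here = -10, max_so_far = 11
Position 8 (value -3): max_ending_here = -3, max_so_far = 11
Position 9 (value -9): max_ending_here = -9, max_so_far = 11

Maximum subarray: [11]
Maximum sum: 11

The maximum subarray is [11] with sum 11. This subarray runs from index 3 to index 3.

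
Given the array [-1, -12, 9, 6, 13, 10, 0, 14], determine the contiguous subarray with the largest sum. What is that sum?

Using Kadane's algorithm on [-1, -12, 9, 6, 13, 10, 0, 14]:

Scanning through the array:
Position 1 (value -12): max_ending_here = -12, max_so_far = -1
Position 2 (value 9): max_ending_here = 9, max_so_far = 9
Position 3 (value 6): max_ending_here = 15, max_so_far = 15
Position 4 (value 13): max_ending_here = 28, max_so_far = 28
Position 5 (value 10): max_ending_here = 38, max_so_far = 38
Position 6 (value 0): max_ending_here = 38, max_so_far = 38
Position 7 (value 14): max_ending_here = 52, max_so_far = 52

Maximum subarray: [9, 6, 13, 10, 0, 14]
Maximum sum: 52

The maximum subarray is [9, 6, 13, 10, 0, 14] with sum 52. This subarray runs from index 2 to index 7.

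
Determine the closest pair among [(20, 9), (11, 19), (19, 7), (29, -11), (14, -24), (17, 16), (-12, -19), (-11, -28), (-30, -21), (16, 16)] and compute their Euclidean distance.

Computing all pairwise distances among 10 points:

d((20, 9), (11, 19)) = 13.4536
d((20, 9), (19, 7)) = 2.2361
d((20, 9), (29, -11)) = 21.9317
d((20, 9), (14, -24)) = 33.541
d((20, 9), (17, 16)) = 7.6158
d((20, 9), (-12, -19)) = 42.5206
d((20, 9), (-11, -28)) = 48.2701
d((20, 9), (-30, -21)) = 58.3095
d((20, 9), (16, 16)) = 8.0623
d((11, 19), (19, 7)) = 14.4222
d((11, 19), (29, -11)) = 34.9857
d((11, 19), (14, -24)) = 43.1045
d((11, 19), (17, 16)) = 6.7082
d((11, 19), (-12, -19)) = 44.4185
d((11, 19), (-11, -28)) = 51.8941
d((11, 19), (-30, -21)) = 57.28
d((11, 19), (16, 16)) = 5.831
d((19, 7), (29, -11)) = 20.5913
d((19, 7), (14, -24)) = 31.4006
d((19, 7), (17, 16)) = 9.2195
d((19, 7), (-12, -19)) = 40.4599
d((19, 7), (-11, -28)) = 46.0977
d((19, 7), (-30, -21)) = 56.4358
d((19, 7), (16, 16)) = 9.4868
d((29, -11), (14, -24)) = 19.8494
d((29, -11), (17, 16)) = 29.5466
d((29, -11), (-12, -19)) = 41.7732
d((29, -11), (-11, -28)) = 43.4626
d((29, -11), (-30, -21)) = 59.8415
d((29, -11), (16, 16)) = 29.9666
d((14, -24), (17, 16)) = 40.1123
d((14, -24), (-12, -19)) = 26.4764
d((14, -24), (-11, -28)) = 25.318
d((14, -24), (-30, -21)) = 44.1022
d((14, -24), (16, 16)) = 40.05
d((17, 16), (-12, -19)) = 45.4533
d((17, 16), (-11, -28)) = 52.1536
d((17, 16), (-30, -21)) = 59.8164
d((17, 16), (16, 16)) = 1.0 <-- minimum
d((-12, -19), (-11, -28)) = 9.0554
d((-12, -19), (-30, -21)) = 18.1108
d((-12, -19), (16, 16)) = 44.8219
d((-11, -28), (-30, -21)) = 20.2485
d((-11, -28), (16, 16)) = 51.6236
d((-30, -21), (16, 16)) = 59.0339

Closest pair: (17, 16) and (16, 16) with distance 1.0

The closest pair is (17, 16) and (16, 16) with Euclidean distance 1.0. For 10 points, brute-force pairwise comparison is shown above. For large n, the divide-and-conquer algorithm (sort by x, recurse on halves, check the dividing strip) achieves O(n log n).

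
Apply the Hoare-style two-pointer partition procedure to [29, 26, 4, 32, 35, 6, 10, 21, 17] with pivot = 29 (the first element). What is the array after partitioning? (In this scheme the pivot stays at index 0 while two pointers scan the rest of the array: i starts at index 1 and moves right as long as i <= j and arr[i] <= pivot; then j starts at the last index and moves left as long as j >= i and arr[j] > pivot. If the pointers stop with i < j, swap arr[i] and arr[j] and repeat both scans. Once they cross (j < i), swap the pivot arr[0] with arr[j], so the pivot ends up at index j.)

Hoare-style two-pointer partition with pivot = 29:

Initial array: [29, 26, 4, 32, 35, 6, 10, 21, 17]

Pointers start at i = 1, j = 8.
i stops at index 3 (arr[3]=32 > 29), j stops at index 8 (arr[8]=17 <= 29): swap arr[3] and arr[8], array becomes [29, 26, 4, 17, 35, 6, 10, 21, 32]
i stops at index 4 (arr[4]=35 > 29), j stops at index 7 (arr[7]=21 <= 29): swap arr[4] and arr[7], array becomes [29, 26, 4, 17, 21, 6, 10, 35, 32]
i ends at 7, j ends at 6: the pointers have crossed (j < i), so scanning stops.

Swap pivot arr[0] with arr[6] to place pivot at position 6: [10, 26, 4, 17, 21, 6, 29, 35, 32]
Pivot position: 6

After partitioning with pivot 29, the array becomes [10, 26, 4, 17, 21, 6, 29, 35, 32]. The pivot is placed at index 6. All elements to the left of the pivot are <= 29, and all elements to the right are > 29.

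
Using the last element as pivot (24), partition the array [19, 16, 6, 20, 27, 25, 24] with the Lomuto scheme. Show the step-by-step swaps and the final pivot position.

Lomuto partition with pivot = 24:

Initial array: [19, 16, 6, 20, 27, 25, 24]

arr[0]=19 <= 24: swap with position 0, array becomes [19, 16, 6, 20, 27, 25, 24]
arr[1]=16 <= 24: swap with position 1, array becomes [19, 16, 6, 20, 27, 25, 24]
arr[2]=6 <= 24: swap with position 2, array becomes [19, 16, 6, 20, 27, 25, 24]
arr[3]=20 <= 24: swap with position 3, array becomes [19, 16, 6, 20, 27, 25, 24]
arr[4]=27 > 24: no swap
arr[5]=25 > 24: no swap

Place pivot at position 4: [19, 16, 6, 20, 24, 25, 27]
Pivot position: 4

After partitioning with pivot 24, the array becomes [19, 16, 6, 20, 24, 25, 27]. The pivot is placed at index 4. All elements to the left of the pivot are <= 24, and all elements to the right are > 24.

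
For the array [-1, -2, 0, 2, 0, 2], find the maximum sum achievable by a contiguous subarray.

Using Kadane's algorithm on [-1, -2, 0, 2, 0, 2]:

Scanning through the array:
Position 1 (value -2): max_ending_here = -2, max_so_far = -1
Position 2 (value 0): max_ending_here = 0, max_so_far = 0
Position 3 (value 2): max_ending_here = 2, max_so_far = 2
Position 4 (value 0): max_ending_here = 2, max_so_far = 2
Position 5 (value 2): max_ending_here = 4, max_so_far = 4

Maximum subarray: [0, 2, 0, 2]
Maximum sum: 4

The maximum subarray is [0, 2, 0, 2] with sum 4. This subarray runs from index 2 to index 5.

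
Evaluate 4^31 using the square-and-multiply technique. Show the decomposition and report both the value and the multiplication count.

Computing 4^31 by squaring (build up from 4^1; each line after the first costs one multiplication):

4^1 = 4
4^2 = (4^1)^2 = 4^2 = 16
4^3 = 4 * 4^2 = 4 * 16 = 64
4^6 = (4^3)^2 = 64^2 = 4096
4^7 = 4 * 4^6 = 4 * 4096 = 16384
4^14 = (4^7)^2 = 16384^2 = 268435456
4^15 = 4 * 4^14 = 4 * 268435456 = 1073741824
4^30 = (4^15)^2 = 1073741824^2 = 1152921504606846976
4^31 = 4 * 4^30 = 4 * 1152921504606846976 = 4611686018427387904

Result: 4611686018427387904
Multiplications needed: 8 (8 lines after 4^1)

4^31 = 4611686018427387904. Using exponentiation by squaring, this requires 8 multiplications. The key idea: if the exponent is even, square the half-power; if odd, multiply by the base once.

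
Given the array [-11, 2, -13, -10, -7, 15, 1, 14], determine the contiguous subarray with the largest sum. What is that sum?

Using Kadane's algorithm on [-11, 2, -13, -10, -7, 15, 1, 14]:

Scanning through the array:
Position 1 (value 2): max_ending_here = 2, max_so_far = 2
Position 2 (value -13): max_ending_here = -11, max_so_far = 2
Position 3 (value -10): max_ending_here = -10, max_so_far = 2
Position 4 (value -7): max_ending_here = -7, max_so_far = 2
Position 5 (value 15): max_ending_here = 15, max_so_far = 15
Position 6 (value 1): max_ending_here = 16, max_so_far = 16
Position 7 (value 14): max_ending_here = 30, max_so_far = 30

Maximum subarray: [15, 1, 14]
Maximum sum: 30

The maximum subarray is [15, 1, 14] with sum 30. This subarray runs from index 5 to index 7.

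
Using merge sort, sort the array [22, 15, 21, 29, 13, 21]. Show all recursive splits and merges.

Merge sort trace:

Split: [22, 15, 21, 29, 13, 21] -> [22, 15, 21] and [29, 13, 21]
  Split: [22, 15, 21] -> [22] and [15, 21]
    Split: [15, 21] -> [15] and [21]
    Merge: [15] + [21] -> [15, 21]
  Merge: [22] + [15, 21] -> [15, 21, 22]
  Split: [29, 13, 21] -> [29] and [13, 21]
    Split: [13, 21] -> [13] and [21]
    Merge: [13] + [21] -> [13, 21]
  Merge: [29] + [13, 21] -> [13, 21, 29]
Merge: [15, 21, 22] + [13, 21, 29] -> [13, 15, 21, 21, 22, 29]

Final sorted array: [13, 15, 21, 21, 22, 29]

The merge sort proceeds by recursively splitting the array and merging sorted halves.
After all merges, the sorted array is [13, 15, 21, 21, 22, 29].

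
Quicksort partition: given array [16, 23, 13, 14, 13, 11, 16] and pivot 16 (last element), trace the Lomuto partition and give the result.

Lomuto partition with pivot = 16:

Initial array: [16, 23, 13, 14, 13, 11, 16]

arr[0]=16 <= 16: swap with position 0, array becomes [16, 23, 13, 14, 13, 11, 16]
arr[1]=23 > 16: no swap
arr[2]=13 <= 16: swap with position 1, array becomes [16, 13, 23, 14, 13, 11, 16]
arr[3]=14 <= 16: swap with position 2, array becomes [16, 13, 14, 23, 13, 11, 16]
arr[4]=13 <= 16: swap with position 3, array becomes [16, 13, 14, 13, 23, 11, 16]
arr[5]=11 <= 16: swap with position 4, array becomes [16, 13, 14, 13, 11, 23, 16]

Place pivot at position 5: [16, 13, 14, 13, 11, 16, 23]
Pivot position: 5

After partitioning with pivot 16, the array becomes [16, 13, 14, 13, 11, 16, 23]. The pivot is placed at index 5. All elements to the left of the pivot are <= 16, and all elements to the right are > 16.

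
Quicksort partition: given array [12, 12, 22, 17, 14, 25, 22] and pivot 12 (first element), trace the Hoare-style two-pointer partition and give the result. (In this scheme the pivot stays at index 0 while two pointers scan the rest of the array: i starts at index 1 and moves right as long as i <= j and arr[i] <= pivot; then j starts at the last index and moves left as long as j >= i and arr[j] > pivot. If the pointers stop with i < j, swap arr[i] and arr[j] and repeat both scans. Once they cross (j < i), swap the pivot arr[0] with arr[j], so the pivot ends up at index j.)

Hoare-style two-pointer partition with pivot = 12:

Initial array: [12, 12, 22, 17, 14, 25, 22]

Pointers start at i = 1, j = 6.
i ends at 2, j ends at 1: the pointers have crossed (j < i), so scanning stops.

Swap pivot arr[0] with arr[1] to place pivot at position 1: [12, 12, 22, 17, 14, 25, 22]
Pivot position: 1

After partitioning with pivot 12, the array becomes [12, 12, 22, 17, 14, 25, 22]. The pivot is placed at index 1. All elements to the left of the pivot are <= 12, and all elements to the right are > 12.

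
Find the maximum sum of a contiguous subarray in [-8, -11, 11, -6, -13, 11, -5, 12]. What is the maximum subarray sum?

Using Kadane's algorithm on [-8, -11, 11, -6, -13, 11, -5, 12]:

Scanning through the array:
Position 1 (value -11): max_ending_here = -11, max_so_far = -8
Position 2 (value 11): max_ending_here = 11, max_so_far = 11
Position 3 (value -6): max_ending_here = 5, max_so_far = 11
Position 4 (value -13): max_ending_here = -8, max_so_far = 11
Position 5 (value 11): max_ending_here = 11, max_so_far = 11
Position 6 (value -5): max_ending_here = 6, max_so_far = 11
Position 7 (value 12): max_ending_here = 18, max_so_far = 18

Maximum subarray: [11, -5, 12]
Maximum sum: 18

The maximum subarray is [11, -5, 12] with sum 18. This subarray runs from index 5 to index 7.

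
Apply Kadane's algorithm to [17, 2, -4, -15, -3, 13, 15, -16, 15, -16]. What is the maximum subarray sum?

Using Kadane's algorithm on [17, 2, -4, -15, -3, 13, 15, -16, 15, -16]:

Scanning through the array:
Position 1 (value 2): max_ending_here = 19, max_so_far = 19
Position 2 (value -4): max_ending_here = 15, max_so_far = 19
Position 3 (value -15): max_ending_here = 0, max_so_far = 19
Position 4 (value -3): max_ending_here = -3, max_so_far = 19
Position 5 (value 13): max_ending_here = 13, max_so_far = 19
Position 6 (value 15): max_ending_here = 28, max_so_far = 28
Position 7 (value -16): max_ending_here = 12, max_so_far = 28
Position 8 (value 15): max_ending_here = 27, max_so_far = 28
Position 9 (value -16): max_ending_here = 11, max_so_far = 28

Maximum subarray: [13, 15]
Maximum sum: 28

The maximum subarray is [13, 15] with sum 28. This subarray runs from index 5 to index 6.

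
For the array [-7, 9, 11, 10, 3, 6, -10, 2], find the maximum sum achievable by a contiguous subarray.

Using Kadane's algorithm on [-7, 9, 11, 10, 3, 6, -10, 2]:

Scanning through the array:
Position 1 (value 9): max_ending_here = 9, max_so_far = 9
Position 2 (value 11): max_ending_here = 20, max_so_far = 20
Position 3 (value 10): max_ending_here = 30, max_so_far = 30
Position 4 (value 3): max_ending_here = 33, max_so_far = 33
Position 5 (value 6): max_ending_here = 39, max_so_far = 39
Position 6 (value -10): max_ending_here = 29, max_so_far = 39
Position 7 (value 2): max_ending_here = 31, max_so_far = 39

Maximum subarray: [9, 11, 10, 3, 6]
Maximum sum: 39

The maximum subarray is [9, 11, 10, 3, 6] with sum 39. This subarray runs from index 1 to index 5.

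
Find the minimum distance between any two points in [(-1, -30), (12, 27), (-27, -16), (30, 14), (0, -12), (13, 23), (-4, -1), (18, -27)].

Computing all pairwise distances among 8 points:

d((-1, -30), (12, 27)) = 58.4637
d((-1, -30), (-27, -16)) = 29.5296
d((-1, -30), (30, 14)) = 53.8238
d((-1, -30), (0, -12)) = 18.0278
d((-1, -30), (13, 23)) = 54.8179
d((-1, -30), (-4, -1)) = 29.1548
d((-1, -30), (18, -27)) = 19.2354
d((12, 27), (-27, -16)) = 58.0517
d((12, 27), (30, 14)) = 22.2036
d((12, 27), (0, -12)) = 40.8044
d((12, 27), (13, 23)) = 4.1231 <-- minimum
d((12, 27), (-4, -1)) = 32.249
d((12, 27), (18, -27)) = 54.3323
d((-27, -16), (30, 14)) = 64.4127
d((-27, -16), (0, -12)) = 27.2947
d((-27, -16), (13, 23)) = 55.8659
d((-27, -16), (-4, -1)) = 27.4591
d((-27, -16), (18, -27)) = 46.3249
d((30, 14), (0, -12)) = 39.6989
d((30, 14), (13, 23)) = 19.2354
d((30, 14), (-4, -1)) = 37.1618
d((30, 14), (18, -27)) = 42.72
d((0, -12), (13, 23)) = 37.3363
d((0, -12), (-4, -1)) = 11.7047
d((0, -12), (18, -27)) = 23.4307
d((13, 23), (-4, -1)) = 29.4109
d((13, 23), (18, -27)) = 50.2494
d((-4, -1), (18, -27)) = 34.0588

Closest pair: (12, 27) and (13, 23) with distance 4.1231

The closest pair is (12, 27) and (13, 23) with Euclidean distance 4.1231. For 8 points, brute-force pairwise comparison is shown above. For large n, the divide-and-conquer algorithm (sort by x, recurse on halves, check the dividing strip) achieves O(n log n).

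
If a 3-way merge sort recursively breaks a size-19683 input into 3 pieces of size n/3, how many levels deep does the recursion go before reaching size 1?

For divide and conquer with division factor 3:

Problem sizes at each level:
Level 0: 19683
Level 1: 6561
Level 2: 2187
Level 3: 729
Level 4: 243
Level 5: 81
Level 6: 27
Level 7: 9
Level 8: 3
Level 9: 1

The root is level 0 and the size-1 base case is level 9 (the tree spans levels 0 through 9, i.e. 10 levels counting the root), so the depth is the number of divisions: log_3(19683) = 9

The recursion tree depth is log_3(19683) = 9. At each level, the problem size is divided by 3, so it takes 9 divisions to reduce to a base case of size 1. The algorithm makes 3 recursive calls at each level.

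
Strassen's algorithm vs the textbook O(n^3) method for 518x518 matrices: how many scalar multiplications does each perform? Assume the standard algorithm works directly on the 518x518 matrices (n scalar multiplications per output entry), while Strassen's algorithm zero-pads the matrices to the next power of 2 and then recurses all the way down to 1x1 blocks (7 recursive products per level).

Matrix multiplication for 518x518 matrices:

Strassen's algorithm requires power-of-2 dimensions. Pad 518x518 to 1024x1024 (next power of 2).

Standard algorithm: 518^3 = 138991832 multiplications
Strassen's algorithm: 7^(log2(1024)) = 7^10 = 282475249 multiplications
Difference: 138991832 - 282475249 = -143483417 (Strassen uses MORE here due to padding overhead — for small or just-over-power-of-2 n, padding can outweigh the per-level savings)

Standard: 138991832 multiplications (518^3). Strassen: 282475249 multiplications (7^10, after padding to 1024x1024). Strassen reduces 8 recursive multiplications to 7 at each level.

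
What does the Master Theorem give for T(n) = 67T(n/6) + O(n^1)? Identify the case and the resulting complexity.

Master Theorem for T(n) = 67T(n/6) + O(n^1):

a = 67, b = 6, c = 1
log_b(a) = log_6(67) = 2.3467

Case 1: c = 1 < log_6(67) = 2.3467
T(n) = O(n^(log_6 67))

For T(n) = 67T(n/6) + O(n^1): log_6(67) = 2.3467. This is Case 1 of the Master Theorem (c < log_b(a), work dominated by leaves), giving O(n^(log_6 67)).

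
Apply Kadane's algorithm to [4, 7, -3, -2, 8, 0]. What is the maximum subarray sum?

Using Kadane's algorithm on [4, 7, -3, -2, 8, 0]:

Scanning through the array:
Position 1 (value 7): max_ending_here = 11, max_so_far = 11
Position 2 (value -3): max_ending_here = 8, max_so_far = 11
Position 3 (value -2): max_ending_here = 6, max_so_far = 11
Position 4 (value 8): max_ending_here = 14, max_so_far = 14
Position 5 (value 0): max_ending_here = 14, max_so_far = 14

Maximum subarray: [4, 7, -3, -2, 8]
Maximum sum: 14

The maximum subarray is [4, 7, -3, -2, 8] with sum 14. This subarray runs from index 0 to index 4.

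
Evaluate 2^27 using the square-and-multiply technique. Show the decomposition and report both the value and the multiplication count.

Computing 2^27 by squaring (build up from 2^1; each line after the first costs one multiplication):

2^1 = 2
2^2 = (2^1)^2 = 2^2 = 4
2^3 = 2 * 2^2 = 2 * 4 = 8
2^6 = (2^3)^2 = 8^2 = 64
2^12 = (2^6)^2 = 64^2 = 4096
2^13 = 2 * 2^12 = 2 * 4096 = 8192
2^26 = (2^13)^2 = 8192^2 = 67108864
2^27 = 2 * 2^26 = 2 * 67108864 = 134217728

Result: 134217728
Multiplications needed: 7 (7 lines after 2^1)

2^27 = 134217728. Using exponentiation by squaring, this requires 7 multiplications. The key idea: if the exponent is even, square the half-power; if odd, multiply by the base once.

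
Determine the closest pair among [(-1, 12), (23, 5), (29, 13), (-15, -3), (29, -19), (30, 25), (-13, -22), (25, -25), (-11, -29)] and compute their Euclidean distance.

Computing all pairwise distances among 9 points:

d((-1, 12), (23, 5)) = 25.0
d((-1, 12), (29, 13)) = 30.0167
d((-1, 12), (-15, -3)) = 20.5183
d((-1, 12), (29, -19)) = 43.1393
d((-1, 12), (30, 25)) = 33.6155
d((-1, 12), (-13, -22)) = 36.0555
d((-1, 12), (25, -25)) = 45.2217
d((-1, 12), (-11, -29)) = 42.2019
d((23, 5), (29, 13)) = 10.0
d((23, 5), (-15, -3)) = 38.833
d((23, 5), (29, -19)) = 24.7386
d((23, 5), (30, 25)) = 21.1896
d((23, 5), (-13, -22)) = 45.0
d((23, 5), (25, -25)) = 30.0666
d((23, 5), (-11, -29)) = 48.0833
d((29, 13), (-15, -3)) = 46.8188
d((29, 13), (29, -19)) = 32.0
d((29, 13), (30, 25)) = 12.0416
d((29, 13), (-13, -22)) = 54.6717
d((29, 13), (25, -25)) = 38.2099
d((29, 13), (-11, -29)) = 58.0
d((-15, -3), (29, -19)) = 46.8188
d((-15, -3), (30, 25)) = 53.0
d((-15, -3), (-13, -22)) = 19.105
d((-15, -3), (25, -25)) = 45.6508
d((-15, -3), (-11, -29)) = 26.3059
d((29, -19), (30, 25)) = 44.0114
d((29, -19), (-13, -22)) = 42.107
d((29, -19), (25, -25)) = 7.2111 <-- minimum
d((29, -19), (-11, -29)) = 41.2311
d((30, 25), (-13, -22)) = 63.7024
d((30, 25), (25, -25)) = 50.2494
d((30, 25), (-11, -29)) = 67.8012
d((-13, -22), (25, -25)) = 38.1182
d((-13, -22), (-11, -29)) = 7.2801
d((25, -25), (-11, -29)) = 36.2215

Closest pair: (29, -19) and (25, -25) with distance 7.2111

The closest pair is (29, -19) and (25, -25) with Euclidean distance 7.2111. For 9 points, brute-force pairwise comparison is shown above. For large n, the divide-and-conquer algorithm (sort by x, recurse on halves, check the dividing strip) achieves O(n log n).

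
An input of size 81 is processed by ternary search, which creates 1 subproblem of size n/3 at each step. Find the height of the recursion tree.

For divide and conquer with division factor 3:

Problem sizes at each level:
Level 0: 81
Level 1: 27
Level 2: 9
Level 3: 3
Level 4: 1

The root is level 0 and the size-1 base case is level 4 (the tree spans levels 0 through 4, i.e. 5 levels counting the root), so the depth is the number of divisions: log_3(81) = 4

The recursion tree depth is log_3(81) = 4. At each level, the problem size is divided by 3, so it takes 4 divisions to reduce to a base case of size 1. The algorithm makes 1 recursive call at each level.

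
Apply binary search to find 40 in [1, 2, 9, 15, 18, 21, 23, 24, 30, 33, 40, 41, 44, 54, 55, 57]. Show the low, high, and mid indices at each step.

Binary search for 40 in [1, 2, 9, 15, 18, 21, 23, 24, 30, 33, 40, 41, 44, 54, 55, 57]:

lo=0, hi=15, mid=7, arr[mid]=24 -> 24 < 40, search right half
lo=8, hi=15, mid=11, arr[mid]=41 -> 41 > 40, search left half
lo=8, hi=10, mid=9, arr[mid]=33 -> 33 < 40, search right half
lo=10, hi=10, mid=10, arr[mid]=40 -> Found target at index 10!

Binary search finds 40 at index 10 after 4 comparisons. The search repeatedly halves the search space by comparing with the middle element.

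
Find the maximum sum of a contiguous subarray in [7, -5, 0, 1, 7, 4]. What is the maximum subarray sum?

Using Kadane's algorithm on [7, -5, 0, 1, 7, 4]:

Scanning through the array:
Position 1 (value -5): max_ending_here = 2, max_so_far = 7
Position 2 (value 0): max_ending_here = 2, max_so_far = 7
Position 3 (value 1): max_ending_here = 3, max_so_far = 7
Position 4 (value 7): max_ending_here = 10, max_so_far = 10
Position 5 (value 4): max_ending_here = 14, max_so_far = 14

Maximum subarray: [7, -5, 0, 1, 7, 4]
Maximum sum: 14

The maximum subarray is [7, -5, 0, 1, 7, 4] with sum 14. This subarray runs from index 0 to index 5.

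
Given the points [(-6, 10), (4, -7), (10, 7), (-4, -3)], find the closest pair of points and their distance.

Computing all pairwise distances among 4 points:

d((-6, 10), (4, -7)) = 19.7231
d((-6, 10), (10, 7)) = 16.2788
d((-6, 10), (-4, -3)) = 13.1529
d((4, -7), (10, 7)) = 15.2315
d((4, -7), (-4, -3)) = 8.9443 <-- minimum
d((10, 7), (-4, -3)) = 17.2047

Closest pair: (4, -7) and (-4, -3) with distance 8.9443

The closest pair is (4, -7) and (-4, -3) with Euclidean distance 8.9443. For 4 points, brute-force pairwise comparison is shown above. For large n, the divide-and-conquer algorithm (sort by x, recurse on halves, check the dividing strip) achieves O(n log n).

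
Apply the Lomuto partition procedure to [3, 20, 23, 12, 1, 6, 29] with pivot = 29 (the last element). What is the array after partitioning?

Lomuto partition with pivot = 29:

Initial array: [3, 20, 23, 12, 1, 6, 29]

arr[0]=3 <= 29: swap with position 0, array becomes [3, 20, 23, 12, 1, 6, 29]
arr[1]=20 <= 29: swap with position 1, array becomes [3, 20, 23, 12, 1, 6, 29]
arr[2]=23 <= 29: swap with position 2, array becomes [3, 20, 23, 12, 1, 6, 29]
arr[3]=12 <= 29: swap with position 3, array becomes [3, 20, 23, 12, 1, 6, 29]
arr[4]=1 <= 29: swap with position 4, array becomes [3, 20, 23, 12, 1, 6, 29]
arr[5]=6 <= 29: swap with position 5, array becomes [3, 20, 23, 12, 1, 6, 29]

Place pivot at position 6: [3, 20, 23, 12, 1, 6, 29]
Pivot position: 6

After partitioning with pivot 29, the array becomes [3, 20, 23, 12, 1, 6, 29]. The pivot is placed at index 6. All elements to the left of the pivot are <= 29, and all elements to the right are > 29.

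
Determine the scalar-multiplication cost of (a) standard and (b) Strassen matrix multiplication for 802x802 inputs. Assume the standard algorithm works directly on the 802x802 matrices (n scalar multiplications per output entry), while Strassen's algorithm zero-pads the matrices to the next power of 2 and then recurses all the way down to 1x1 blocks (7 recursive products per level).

Matrix multiplication for 802x802 matrices:

Strassen's algorithm requires power-of-2 dimensions. Pad 802x802 to 1024x1024 (next power of 2).

Standard algorithm: 802^3 = 515849608 multiplications
Strassen's algorithm: 7^(log2(1024)) = 7^10 = 282475249 multiplications
Savings: 515849608 - 282475249 = 233374359 multiplications

Standard: 515849608 multiplications (802^3). Strassen: 282475249 multiplications (7^10, after padding to 1024x1024). Strassen reduces 8 recursive multiplications to 7 at each level.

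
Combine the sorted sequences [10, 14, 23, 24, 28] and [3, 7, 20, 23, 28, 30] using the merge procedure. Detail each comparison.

Merging process:

Compare 10 vs 3: take 3 from right. Merged: [3]
Compare 10 vs 7: take 7 from right. Merged: [3, 7]
Compare 10 vs 20: take 10 from left. Merged: [3, 7, 10]
Compare 14 vs 20: take 14 from left. Merged: [3, 7, 10, 14]
Compare 23 vs 20: take 20 from right. Merged: [3, 7, 10, 14, 20]
Compare 23 vs 23: take 23 from left. Merged: [3, 7, 10, 14, 20, 23]
Compare 24 vs 23: take 23 from right. Merged: [3, 7, 10, 14, 20, 23, 23]
Compare 24 vs 28: take 24 from left. Merged: [3, 7, 10, 14, 20, 23, 23, 24]
Compare 28 vs 28: take 28 from left. Merged: [3, 7, 10, 14, 20, 23, 23, 24, 28]
Append remaining from right: [28, 30]. Merged: [3, 7, 10, 14, 20, 23, 23, 24, 28, 28, 30]

Final merged array: [3, 7, 10, 14, 20, 23, 23, 24, 28, 28, 30]
Total comparisons: 9

The merged array is [3, 7, 10, 14, 20, 23, 23, 24, 28, 28, 30], requiring 9 comparisons. The merge step runs in O(n) time where n is the total number of elements.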